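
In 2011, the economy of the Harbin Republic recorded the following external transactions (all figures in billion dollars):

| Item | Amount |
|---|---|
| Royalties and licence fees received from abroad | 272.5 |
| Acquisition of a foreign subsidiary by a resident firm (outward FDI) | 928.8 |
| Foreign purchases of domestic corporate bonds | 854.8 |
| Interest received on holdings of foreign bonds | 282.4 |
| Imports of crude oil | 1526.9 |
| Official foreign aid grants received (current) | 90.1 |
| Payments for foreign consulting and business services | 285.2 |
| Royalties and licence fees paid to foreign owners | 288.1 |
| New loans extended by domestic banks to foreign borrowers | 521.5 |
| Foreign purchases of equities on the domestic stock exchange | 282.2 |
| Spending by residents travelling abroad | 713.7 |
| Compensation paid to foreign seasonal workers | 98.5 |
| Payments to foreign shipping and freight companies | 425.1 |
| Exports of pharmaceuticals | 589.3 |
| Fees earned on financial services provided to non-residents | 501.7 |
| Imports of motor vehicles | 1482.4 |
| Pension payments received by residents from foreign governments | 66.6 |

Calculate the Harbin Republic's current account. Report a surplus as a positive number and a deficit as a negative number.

Goods: -1526.9 + 589.3 - 1482.4 = -2420.0
Services: -425.1 - 285.2 + 501.7 + 272.5 - 713.7 - 288.1 = -937.9
Primary income: -98.5 + 282.4 = 183.9
Secondary income: 66.6 + 90.1 = 156.7
Current account = (-2420.0) + (-937.9) + 183.9 + 156.7 = -3017.3
(Excluded from the current account — financial account: acquisition of a foreign subsidiary by a resident firm (outward FDI) 928.8, foreign purchases of domestic corporate bonds 854.8, new loans extended by domestic banks to foreign borrowers 521.5, foreign purchases of equities on the domestic stock exchange 282.2.)

-3017.3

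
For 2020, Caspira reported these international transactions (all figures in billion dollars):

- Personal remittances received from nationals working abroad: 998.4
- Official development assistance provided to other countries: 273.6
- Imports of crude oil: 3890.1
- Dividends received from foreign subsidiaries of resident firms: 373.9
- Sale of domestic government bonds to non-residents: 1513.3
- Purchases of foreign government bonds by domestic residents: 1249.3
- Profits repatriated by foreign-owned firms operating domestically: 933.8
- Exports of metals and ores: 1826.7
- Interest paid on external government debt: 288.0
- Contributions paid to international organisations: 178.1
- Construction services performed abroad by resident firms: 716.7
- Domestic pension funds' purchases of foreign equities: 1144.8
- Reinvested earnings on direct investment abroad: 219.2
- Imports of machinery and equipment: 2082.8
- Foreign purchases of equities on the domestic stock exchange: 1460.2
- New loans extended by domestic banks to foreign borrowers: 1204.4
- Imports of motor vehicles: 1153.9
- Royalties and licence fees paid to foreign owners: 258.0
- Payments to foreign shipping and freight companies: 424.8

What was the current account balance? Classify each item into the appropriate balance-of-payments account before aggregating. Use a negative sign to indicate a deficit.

-5348.2

Goods: -2082.8 - 1153.9 - 3890.1 + 1826.7 = -5300.1
Services: -424.8 + 716.7 - 258.0 = 33.9
Primary income: -288.0 - 933.8 + 219.2 + 373.9 = -628.7
Secondary income: -178.1 + 998.4 - 273.6 = 546.7
Current account = (-5300.1) + 33.9 + (-628.7) + 546.7 = -5348.2
(Excluded from the current account — financial account: sale of domestic government bonds to non-residents 1513.3, purchases of foreign government bonds by domestic residents 1249.3, domestic pension funds' purchases of foreign equities 1144.8, foreign purchases of equities on the domestic stock exchange 1460.2, new loans extended by domestic banks to foreign borrowers 1204.4.)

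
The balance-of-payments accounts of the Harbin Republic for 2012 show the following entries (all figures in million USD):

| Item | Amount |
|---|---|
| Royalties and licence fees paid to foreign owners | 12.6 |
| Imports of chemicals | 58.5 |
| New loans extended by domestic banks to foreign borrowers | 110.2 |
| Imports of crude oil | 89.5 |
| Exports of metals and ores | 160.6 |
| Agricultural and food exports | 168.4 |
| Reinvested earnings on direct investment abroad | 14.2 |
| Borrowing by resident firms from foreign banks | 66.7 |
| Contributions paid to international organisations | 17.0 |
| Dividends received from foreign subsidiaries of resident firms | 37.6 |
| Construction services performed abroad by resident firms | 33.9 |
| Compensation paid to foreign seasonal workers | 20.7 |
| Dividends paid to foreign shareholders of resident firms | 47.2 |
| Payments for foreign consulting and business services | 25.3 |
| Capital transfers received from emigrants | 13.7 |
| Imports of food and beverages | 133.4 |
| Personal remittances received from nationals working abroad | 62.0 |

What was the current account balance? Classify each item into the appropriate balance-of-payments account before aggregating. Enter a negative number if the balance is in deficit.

Goods: 168.4 - 133.4 + 160.6 - 58.5 - 89.5 = 47.6
Services: 33.9 - 25.3 - 12.6 = -4.0
Primary income: -20.7 + 14.2 - 47.2 + 37.6 = -16.1
Secondary income: -17.0 + 62.0 = 45.0
Current account = 47.6 + (-4.0) + (-16.1) + 45.0 = 72.5
(Excluded from the current account — financial account: new loans extended by domestic banks to foreign borrowers 110.2, borrowing by resident firms from foreign banks 66.7; capital account: capital transfers received from emigrants 13.7.)

72.5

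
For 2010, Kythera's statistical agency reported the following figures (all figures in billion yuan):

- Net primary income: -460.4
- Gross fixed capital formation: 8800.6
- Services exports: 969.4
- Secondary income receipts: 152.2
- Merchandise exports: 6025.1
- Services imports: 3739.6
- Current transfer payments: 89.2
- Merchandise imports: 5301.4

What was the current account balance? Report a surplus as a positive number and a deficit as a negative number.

Goods balance = 6025.1 - 5301.4 = 723.7
Services balance = 969.4 - 3739.6 = -2770.2
Trade balance (goods + services) = 723.7 + (-2770.2) = -2046.5
Net primary income = -460.4
Net secondary income = 152.2 - 89.2 = 63.0
Current account = -2046.5 + (-460.4) + 63.0 = -2443.9

-2443.9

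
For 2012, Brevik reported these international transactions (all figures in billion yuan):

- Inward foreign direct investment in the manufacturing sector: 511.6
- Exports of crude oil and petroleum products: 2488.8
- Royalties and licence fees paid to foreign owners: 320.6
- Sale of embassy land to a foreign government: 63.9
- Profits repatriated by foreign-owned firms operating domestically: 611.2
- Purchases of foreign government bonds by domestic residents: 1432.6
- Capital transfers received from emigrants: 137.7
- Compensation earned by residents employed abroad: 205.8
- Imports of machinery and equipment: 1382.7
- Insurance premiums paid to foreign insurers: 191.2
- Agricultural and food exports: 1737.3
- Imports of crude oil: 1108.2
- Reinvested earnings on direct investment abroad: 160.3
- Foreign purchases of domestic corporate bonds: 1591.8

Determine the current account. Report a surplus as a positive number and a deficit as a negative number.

Goods: 2488.8 - 1382.7 + 1737.3 - 1108.2 = 1735.2
Services: -191.2 - 320.6 = -511.8
Primary income: -611.2 + 205.8 + 160.3 = -245.1
Current account = 1735.2 + (-511.8) + (-245.1) = 978.3
(Excluded from the current account — financial account: inward foreign direct investment in the manufacturing sector 511.6, purchases of foreign government bonds by domestic residents 1432.6, foreign purchases of domestic corporate bonds 1591.8; capital account: sale of embassy land to a foreign government 63.9, capital transfers received from emigrants 137.7.)

978.3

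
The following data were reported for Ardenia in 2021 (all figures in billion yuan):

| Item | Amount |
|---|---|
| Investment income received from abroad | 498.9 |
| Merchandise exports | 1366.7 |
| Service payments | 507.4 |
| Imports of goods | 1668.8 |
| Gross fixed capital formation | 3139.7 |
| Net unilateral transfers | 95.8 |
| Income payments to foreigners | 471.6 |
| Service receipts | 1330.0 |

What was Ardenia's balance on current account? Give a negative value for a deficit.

Goods balance = 1366.7 - 1668.8 = -302.1
Services balance = 1330.0 - 507.4 = 822.6
Trade balance (goods + services) = -302.1 + 822.6 = 520.5
Net primary income = 498.9 - 471.6 = 27.3
Net secondary income = 95.8
Current account = 520.5 + 27.3 + 95.8 = 643.6

643.6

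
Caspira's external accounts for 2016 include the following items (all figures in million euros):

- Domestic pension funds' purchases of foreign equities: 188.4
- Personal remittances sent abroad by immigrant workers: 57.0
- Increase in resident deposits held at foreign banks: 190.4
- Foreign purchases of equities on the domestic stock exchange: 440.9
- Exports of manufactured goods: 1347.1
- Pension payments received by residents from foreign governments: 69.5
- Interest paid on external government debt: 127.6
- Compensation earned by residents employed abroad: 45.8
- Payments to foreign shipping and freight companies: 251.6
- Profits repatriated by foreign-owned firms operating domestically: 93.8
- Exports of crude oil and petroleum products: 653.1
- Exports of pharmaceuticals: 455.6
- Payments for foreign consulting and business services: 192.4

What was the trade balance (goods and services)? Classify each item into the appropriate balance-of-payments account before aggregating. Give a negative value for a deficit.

2011.8

Goods: 455.6 + 653.1 + 1347.1 = 2455.8
Services: -192.4 - 251.6 = -444.0
Trade balance = 2455.8 + (-444.0) = 2011.8
(Excluded from the trade balance — financial account: domestic pension funds' purchases of foreign equities 188.4, increase in resident deposits held at foreign banks 190.4, foreign purchases of equities on the domestic stock exchange 440.9; secondary income: personal remittances sent abroad by immigrant workers 57.0, pension payments received by residents from foreign governments 69.5; primary income: interest paid on external government debt 127.6, compensation earned by residents employed abroad 45.8, profits repatriated by foreign-owned firms operating domestically 93.8.)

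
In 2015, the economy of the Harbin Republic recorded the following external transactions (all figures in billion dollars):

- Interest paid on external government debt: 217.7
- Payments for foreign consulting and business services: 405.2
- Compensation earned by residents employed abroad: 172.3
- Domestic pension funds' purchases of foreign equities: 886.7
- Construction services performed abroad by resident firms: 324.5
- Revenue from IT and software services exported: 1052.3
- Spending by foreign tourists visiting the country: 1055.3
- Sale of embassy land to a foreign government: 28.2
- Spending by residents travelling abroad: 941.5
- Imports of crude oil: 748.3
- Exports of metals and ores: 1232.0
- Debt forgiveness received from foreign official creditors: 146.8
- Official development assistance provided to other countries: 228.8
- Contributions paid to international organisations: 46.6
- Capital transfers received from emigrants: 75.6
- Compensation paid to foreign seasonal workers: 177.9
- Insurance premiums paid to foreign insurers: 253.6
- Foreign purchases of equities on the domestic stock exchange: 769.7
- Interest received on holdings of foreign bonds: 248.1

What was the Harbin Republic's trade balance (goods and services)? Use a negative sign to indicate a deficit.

Goods: 1232.0 - 748.3 = 483.7
Services: -405.2 + 1055.3 - 941.5 + 324.5 - 253.6 + 1052.3 = 831.8
Trade balance = 483.7 + 831.8 = 1315.5
(Excluded from the trade balance — primary income: interest paid on external government debt 217.7, compensation earned by residents employed abroad 172.3, compensation paid to foreign seasonal workers 177.9, interest received on holdings of foreign bonds 248.1; financial account: domestic pension funds' purchases of foreign equities 886.7, foreign purchases of equities on the domestic stock exchange 769.7; capital account: sale of embassy land to a foreign government 28.2, debt forgiveness received from foreign official creditors 146.8, capital transfers received from emigrants 75.6; secondary income: official development assistance provided to other countries 228.8, contributions paid to international organisations 46.6.)

1315.5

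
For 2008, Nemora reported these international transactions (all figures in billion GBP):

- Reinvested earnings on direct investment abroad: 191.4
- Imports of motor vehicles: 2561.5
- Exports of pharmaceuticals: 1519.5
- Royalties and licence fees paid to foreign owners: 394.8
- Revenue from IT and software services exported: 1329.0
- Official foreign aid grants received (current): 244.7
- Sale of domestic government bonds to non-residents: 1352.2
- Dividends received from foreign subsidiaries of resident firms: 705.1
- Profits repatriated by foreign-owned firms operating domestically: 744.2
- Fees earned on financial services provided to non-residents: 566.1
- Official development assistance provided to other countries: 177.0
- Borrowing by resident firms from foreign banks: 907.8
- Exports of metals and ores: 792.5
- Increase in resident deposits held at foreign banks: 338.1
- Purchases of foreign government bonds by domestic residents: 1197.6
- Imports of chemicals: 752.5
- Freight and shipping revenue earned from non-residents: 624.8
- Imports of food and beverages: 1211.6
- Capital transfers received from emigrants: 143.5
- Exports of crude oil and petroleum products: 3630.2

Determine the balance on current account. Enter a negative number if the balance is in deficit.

Goods: -2561.5 - 1211.6 - 752.5 + 3630.2 + 792.5 + 1519.5 = 1416.6
Services: 566.1 - 394.8 + 1329.0 + 624.8 = 2125.1
Primary income: -744.2 + 191.4 + 705.1 = 152.3
Secondary income: -177.0 + 244.7 = 67.7
Current account = 1416.6 + 2125.1 + 152.3 + 67.7 = 3761.7
(Excluded from the current account — financial account: sale of domestic government bonds to non-residents 1352.2, borrowing by resident firms from foreign banks 907.8, increase in resident deposits held at foreign banks 338.1, purchases of foreign government bonds by domestic residents 1197.6; capital account: capital transfers received from emigrants 143.5.)

3761.7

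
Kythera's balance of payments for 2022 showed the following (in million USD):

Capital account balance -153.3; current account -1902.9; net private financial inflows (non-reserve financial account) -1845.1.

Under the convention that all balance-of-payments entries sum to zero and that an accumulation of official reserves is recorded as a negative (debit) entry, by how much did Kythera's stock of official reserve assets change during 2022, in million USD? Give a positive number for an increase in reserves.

Official reserve transactions balance = -((-1902.9) + (-153.3) + (-1845.1)) = 3901.3
An accumulation of reserves is recorded as a debit (negative entry), so the change in the stock of reserves is the negative of that balance.
Change in official reserves = -(3901.3) = -3901.3

-3901.3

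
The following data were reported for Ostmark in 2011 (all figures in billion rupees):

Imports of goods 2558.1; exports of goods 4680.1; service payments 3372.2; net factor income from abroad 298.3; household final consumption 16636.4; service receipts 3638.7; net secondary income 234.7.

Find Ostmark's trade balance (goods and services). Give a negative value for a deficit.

2388.5

Goods balance = 4680.1 - 2558.1 = 2122.0
Services balance = 3638.7 - 3372.2 = 266.5
Trade balance (goods + services) = 2122.0 + 266.5 = 2388.5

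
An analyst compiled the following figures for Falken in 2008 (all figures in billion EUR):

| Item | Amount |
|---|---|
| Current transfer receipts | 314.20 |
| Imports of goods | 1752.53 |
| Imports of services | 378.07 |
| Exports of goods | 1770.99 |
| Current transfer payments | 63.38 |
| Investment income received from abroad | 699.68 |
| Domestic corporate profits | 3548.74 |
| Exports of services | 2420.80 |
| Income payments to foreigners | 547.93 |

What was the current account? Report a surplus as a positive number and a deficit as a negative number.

2463.76

Goods balance = 1770.99 - 1752.53 = 18.46
Services balance = 2420.80 - 378.07 = 2042.73
Trade balance (goods + services) = 18.46 + 2042.73 = 2061.19
Net primary income = 699.68 - 547.93 = 151.75
Net secondary income = 314.20 - 63.38 = 250.82
Current account = 2061.19 + 151.75 + 250.82 = 2463.76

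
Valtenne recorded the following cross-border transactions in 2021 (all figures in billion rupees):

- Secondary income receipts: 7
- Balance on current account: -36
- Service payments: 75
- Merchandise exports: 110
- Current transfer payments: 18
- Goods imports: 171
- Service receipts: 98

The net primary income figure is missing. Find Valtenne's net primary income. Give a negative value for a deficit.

13

Current account = goods balance + services balance + net primary income + net secondary income
Sum of the known components = -49
Net primary income = CA - (known components) = -36 - (-49) = 13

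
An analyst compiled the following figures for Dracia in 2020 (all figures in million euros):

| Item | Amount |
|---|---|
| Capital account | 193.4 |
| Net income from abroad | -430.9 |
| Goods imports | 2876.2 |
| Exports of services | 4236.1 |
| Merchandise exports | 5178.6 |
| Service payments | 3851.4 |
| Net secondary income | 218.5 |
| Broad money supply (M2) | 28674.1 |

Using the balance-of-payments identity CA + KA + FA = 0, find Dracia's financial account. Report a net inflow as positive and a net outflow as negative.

-2668.1

Goods balance = 5178.6 - 2876.2 = 2302.4
Services balance = 4236.1 - 3851.4 = 384.7
Trade balance (goods + services) = 2302.4 + 384.7 = 2687.1
Net primary income = -430.9
Net secondary income = 218.5
Current account = 2687.1 + (-430.9) + 218.5 = 2474.7
Financial account = -(2474.7 + 193.4) = -2668.1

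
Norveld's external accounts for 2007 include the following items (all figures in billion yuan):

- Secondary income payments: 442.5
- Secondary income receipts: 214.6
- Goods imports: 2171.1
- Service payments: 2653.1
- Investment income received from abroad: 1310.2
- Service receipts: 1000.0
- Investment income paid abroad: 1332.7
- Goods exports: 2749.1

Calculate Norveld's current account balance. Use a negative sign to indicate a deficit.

-1325.5

Goods balance = 2749.1 - 2171.1 = 578.0
Services balance = 1000.0 - 2653.1 = -1653.1
Trade balance (goods + services) = 578.0 + (-1653.1) = -1075.1
Net primary income = 1310.2 - 1332.7 = -22.5
Net secondary income = 214.6 - 442.5 = -227.9
Current account = -1075.1 + (-22.5) + (-227.9) = -1325.5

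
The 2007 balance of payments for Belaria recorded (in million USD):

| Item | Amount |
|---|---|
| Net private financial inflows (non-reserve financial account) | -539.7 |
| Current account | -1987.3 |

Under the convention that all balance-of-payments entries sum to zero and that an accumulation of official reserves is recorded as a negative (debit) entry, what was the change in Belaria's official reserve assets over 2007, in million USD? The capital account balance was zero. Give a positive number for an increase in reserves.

Official reserve transactions balance = -((-1987.3) + (-539.7)) = 2527.0
An accumulation of reserves is recorded as a debit (negative entry), so the change in the stock of reserves is the negative of that balance.
Change in official reserves = -(2527.0) = -2527.0

-2527.0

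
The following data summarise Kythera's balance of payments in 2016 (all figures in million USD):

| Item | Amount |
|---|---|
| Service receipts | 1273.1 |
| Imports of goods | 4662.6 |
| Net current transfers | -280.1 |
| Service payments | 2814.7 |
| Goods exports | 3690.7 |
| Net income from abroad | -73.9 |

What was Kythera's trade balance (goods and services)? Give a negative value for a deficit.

Goods balance = 3690.7 - 4662.6 = -971.9
Services balance = 1273.1 - 2814.7 = -1541.6
Trade balance (goods + services) = -971.9 + (-1541.6) = -2513.5

-2513.5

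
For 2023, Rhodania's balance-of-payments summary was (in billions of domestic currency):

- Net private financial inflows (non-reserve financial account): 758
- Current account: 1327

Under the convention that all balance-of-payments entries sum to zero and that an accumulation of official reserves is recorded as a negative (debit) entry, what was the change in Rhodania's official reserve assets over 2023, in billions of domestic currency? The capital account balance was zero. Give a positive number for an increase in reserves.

2085

Official reserve transactions balance = -(1327 + 758) = -2085
An accumulation of reserves is recorded as a debit (negative entry), so the change in the stock of reserves is the negative of that balance.
Change in official reserves = -(-2085) = 2085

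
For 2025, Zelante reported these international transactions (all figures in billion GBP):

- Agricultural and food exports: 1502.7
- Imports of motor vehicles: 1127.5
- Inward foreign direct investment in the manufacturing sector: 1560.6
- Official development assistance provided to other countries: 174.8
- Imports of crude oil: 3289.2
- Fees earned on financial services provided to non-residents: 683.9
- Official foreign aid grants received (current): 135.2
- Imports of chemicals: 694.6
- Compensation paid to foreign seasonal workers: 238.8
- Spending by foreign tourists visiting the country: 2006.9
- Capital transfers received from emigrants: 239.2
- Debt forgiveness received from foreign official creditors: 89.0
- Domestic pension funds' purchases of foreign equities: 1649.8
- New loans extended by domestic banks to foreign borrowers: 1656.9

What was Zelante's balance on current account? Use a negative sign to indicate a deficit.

Goods: -694.6 + 1502.7 - 3289.2 - 1127.5 = -3608.6
Services: 683.9 + 2006.9 = 2690.8
Primary income: -238.8
Secondary income: -174.8 + 135.2 = -39.6
Current account = (-3608.6) + 2690.8 + (-238.8) + (-39.6) = -1196.2
(Excluded from the current account — financial account: inward foreign direct investment in the manufacturing sector 1560.6, domestic pension funds' purchases of foreign equities 1649.8, new loans extended by domestic banks to foreign borrowers 1656.9; capital account: capital transfers received from emigrants 239.2, debt forgiveness received from foreign official creditors 89.0.)

-1196.2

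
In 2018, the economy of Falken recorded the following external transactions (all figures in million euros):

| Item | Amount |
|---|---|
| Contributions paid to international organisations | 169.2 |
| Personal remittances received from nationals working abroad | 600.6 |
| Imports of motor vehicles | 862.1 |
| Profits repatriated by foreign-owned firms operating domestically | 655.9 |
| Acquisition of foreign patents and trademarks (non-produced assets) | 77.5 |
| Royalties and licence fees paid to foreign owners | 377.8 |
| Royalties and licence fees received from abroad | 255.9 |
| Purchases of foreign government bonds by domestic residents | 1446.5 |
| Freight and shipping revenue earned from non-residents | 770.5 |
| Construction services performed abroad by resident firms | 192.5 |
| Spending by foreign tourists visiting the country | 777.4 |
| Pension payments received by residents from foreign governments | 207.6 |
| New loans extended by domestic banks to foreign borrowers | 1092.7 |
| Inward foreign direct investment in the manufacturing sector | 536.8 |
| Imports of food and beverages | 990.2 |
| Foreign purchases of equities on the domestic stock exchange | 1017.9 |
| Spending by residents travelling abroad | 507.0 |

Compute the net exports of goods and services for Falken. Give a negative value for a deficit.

-740.8

Goods: -990.2 - 862.1 = -1852.3
Services: 192.5 + 777.4 - 377.8 + 255.9 + 770.5 - 507.0 = 1111.5
Trade balance = -1852.3 + 1111.5 = -740.8
(Excluded from the trade balance — secondary income: contributions paid to international organisations 169.2, personal remittances received from nationals working abroad 600.6, pension payments received by residents from foreign governments 207.6; primary income: profits repatriated by foreign-owned firms operating domestically 655.9; capital account: acquisition of foreign patents and trademarks (non-produced assets) 77.5; financial account: purchases of foreign government bonds by domestic residents 1446.5, new loans extended by domestic banks to foreign borrowers 1092.7, inward foreign direct investment in the manufacturing sector 536.8, foreign purchases of equities on the domestic stock exchange 1017.9.)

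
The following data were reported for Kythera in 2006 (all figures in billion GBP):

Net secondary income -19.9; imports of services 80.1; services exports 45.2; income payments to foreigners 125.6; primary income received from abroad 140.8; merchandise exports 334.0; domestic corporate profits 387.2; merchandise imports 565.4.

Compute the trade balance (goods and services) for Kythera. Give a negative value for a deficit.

-266.3

Goods balance = 334.0 - 565.4 = -231.4
Services balance = 45.2 - 80.1 = -34.9
Trade balance (goods + services) = -231.4 + (-34.9) = -266.3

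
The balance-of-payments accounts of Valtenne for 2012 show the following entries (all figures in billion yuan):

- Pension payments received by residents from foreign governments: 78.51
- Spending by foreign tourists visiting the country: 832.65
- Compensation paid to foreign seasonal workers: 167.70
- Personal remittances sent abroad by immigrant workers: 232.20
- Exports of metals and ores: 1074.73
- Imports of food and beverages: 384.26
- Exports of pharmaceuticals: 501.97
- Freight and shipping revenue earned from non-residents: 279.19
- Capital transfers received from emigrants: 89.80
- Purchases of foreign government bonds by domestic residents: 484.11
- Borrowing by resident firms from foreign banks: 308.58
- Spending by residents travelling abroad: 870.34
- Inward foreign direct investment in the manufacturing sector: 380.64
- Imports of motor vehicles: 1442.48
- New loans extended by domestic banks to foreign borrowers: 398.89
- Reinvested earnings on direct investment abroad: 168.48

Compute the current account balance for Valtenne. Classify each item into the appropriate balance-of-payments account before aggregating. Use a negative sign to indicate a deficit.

-161.45

Goods: 1074.73 - 1442.48 - 384.26 + 501.97 = -250.04
Services: -870.34 + 279.19 + 832.65 = 241.50
Primary income: -167.70 + 168.48 = 0.78
Secondary income: 78.51 - 232.20 = -153.69
Current account = (-250.04) + 241.50 + 0.78 + (-153.69) = -161.45
(Excluded from the current account — capital account: capital transfers received from emigrants 89.80; financial account: purchases of foreign government bonds by domestic residents 484.11, borrowing by resident firms from foreign banks 308.58, inward foreign direct investment in the manufacturing sector 380.64, new loans extended by domestic banks to foreign borrowers 398.89.)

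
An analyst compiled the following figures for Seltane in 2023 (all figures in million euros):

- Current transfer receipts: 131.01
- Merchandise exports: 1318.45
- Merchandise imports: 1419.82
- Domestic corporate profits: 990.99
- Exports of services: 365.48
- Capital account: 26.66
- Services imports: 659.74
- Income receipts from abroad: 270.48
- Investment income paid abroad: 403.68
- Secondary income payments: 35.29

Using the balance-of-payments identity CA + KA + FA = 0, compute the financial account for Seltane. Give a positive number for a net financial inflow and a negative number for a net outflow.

406.45

Goods balance = 1318.45 - 1419.82 = -101.37
Services balance = 365.48 - 659.74 = -294.26
Trade balance (goods + services) = -101.37 + (-294.26) = -395.63
Net primary income = 270.48 - 403.68 = -133.20
Net secondary income = 131.01 - 35.29 = 95.72
Current account = -395.63 + (-133.20) + 95.72 = -433.11
Financial account = -(-433.11 + 26.66) = 406.45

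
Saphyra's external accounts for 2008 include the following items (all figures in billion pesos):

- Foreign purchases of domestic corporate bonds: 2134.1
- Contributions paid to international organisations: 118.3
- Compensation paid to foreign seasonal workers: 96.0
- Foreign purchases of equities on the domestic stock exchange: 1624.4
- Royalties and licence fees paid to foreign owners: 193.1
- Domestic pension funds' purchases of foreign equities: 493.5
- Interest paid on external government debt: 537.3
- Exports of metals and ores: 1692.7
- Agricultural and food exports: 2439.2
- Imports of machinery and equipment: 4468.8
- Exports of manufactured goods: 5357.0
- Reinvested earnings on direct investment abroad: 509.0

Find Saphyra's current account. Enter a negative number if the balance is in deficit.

Goods: 2439.2 + 5357.0 - 4468.8 + 1692.7 = 5020.1
Services: -193.1
Primary income: -96.0 - 537.3 + 509.0 = -124.3
Secondary income: -118.3
Current account = 5020.1 + (-193.1) + (-124.3) + (-118.3) = 4584.4
(Excluded from the current account — financial account: foreign purchases of domestic corporate bonds 2134.1, foreign purchases of equities on the domestic stock exchange 1624.4, domestic pension funds' purchases of foreign equities 493.5.)

4584.4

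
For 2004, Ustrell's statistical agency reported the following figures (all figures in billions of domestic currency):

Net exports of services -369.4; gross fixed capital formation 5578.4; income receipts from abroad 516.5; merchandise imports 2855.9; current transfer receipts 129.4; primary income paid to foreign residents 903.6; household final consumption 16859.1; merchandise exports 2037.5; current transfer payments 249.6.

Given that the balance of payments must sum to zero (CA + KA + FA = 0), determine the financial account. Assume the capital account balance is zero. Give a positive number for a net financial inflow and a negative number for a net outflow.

1695.1

Goods balance = 2037.5 - 2855.9 = -818.4
Services balance = -369.4
Trade balance (goods + services) = -818.4 + (-369.4) = -1187.8
Net primary income = 516.5 - 903.6 = -387.1
Net secondary income = 129.4 - 249.6 = -120.2
Current account = -1187.8 + (-387.1) + (-120.2) = -1695.1
Financial account = -(-1695.1) = 1695.1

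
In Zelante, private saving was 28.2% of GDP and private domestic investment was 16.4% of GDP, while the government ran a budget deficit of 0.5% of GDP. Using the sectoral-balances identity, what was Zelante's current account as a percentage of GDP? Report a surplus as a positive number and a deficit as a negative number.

11.3

By the sectoral-balances identity, CA = (S_private - I) + (T - G).
Private balance = 28.2 - 16.4 = 11.8
Government balance (T - G) = -0.5
CA = 11.8 + (-0.5) = 11.3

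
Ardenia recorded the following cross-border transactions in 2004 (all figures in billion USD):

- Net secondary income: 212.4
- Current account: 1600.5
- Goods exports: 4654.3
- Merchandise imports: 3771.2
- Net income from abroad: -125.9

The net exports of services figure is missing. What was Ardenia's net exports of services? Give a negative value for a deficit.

630.9

Current account = goods balance + services balance + net primary income + net secondary income
Sum of the known components = 969.6
Net exports of services = CA - (known components) = 1600.5 - 969.6 = 630.9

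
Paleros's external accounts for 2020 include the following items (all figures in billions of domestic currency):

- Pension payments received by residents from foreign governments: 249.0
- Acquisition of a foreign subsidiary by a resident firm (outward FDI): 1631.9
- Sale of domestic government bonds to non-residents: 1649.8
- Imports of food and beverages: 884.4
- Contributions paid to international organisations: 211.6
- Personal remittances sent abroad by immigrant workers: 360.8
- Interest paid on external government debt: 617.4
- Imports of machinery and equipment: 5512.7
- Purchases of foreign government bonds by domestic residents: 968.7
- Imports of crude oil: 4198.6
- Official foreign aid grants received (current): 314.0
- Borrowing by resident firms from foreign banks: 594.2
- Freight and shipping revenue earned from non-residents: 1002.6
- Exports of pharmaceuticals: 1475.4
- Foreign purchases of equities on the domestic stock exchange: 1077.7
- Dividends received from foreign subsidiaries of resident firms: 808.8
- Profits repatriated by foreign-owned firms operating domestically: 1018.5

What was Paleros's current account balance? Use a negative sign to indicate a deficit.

Goods: -5512.7 - 4198.6 - 884.4 + 1475.4 = -9120.3
Services: 1002.6
Primary income: -617.4 + 808.8 - 1018.5 = -827.1
Secondary income: 249.0 - 360.8 + 314.0 - 211.6 = -9.4
Current account = (-9120.3) + 1002.6 + (-827.1) + (-9.4) = -8954.2
(Excluded from the current account — financial account: acquisition of a foreign subsidiary by a resident firm (outward FDI) 1631.9, sale of domestic government bonds to non-residents 1649.8, purchases of foreign government bonds by domestic residents 968.7, borrowing by resident firms from foreign banks 594.2, foreign purchases of equities on the domestic stock exchange 1077.7.)

-8954.2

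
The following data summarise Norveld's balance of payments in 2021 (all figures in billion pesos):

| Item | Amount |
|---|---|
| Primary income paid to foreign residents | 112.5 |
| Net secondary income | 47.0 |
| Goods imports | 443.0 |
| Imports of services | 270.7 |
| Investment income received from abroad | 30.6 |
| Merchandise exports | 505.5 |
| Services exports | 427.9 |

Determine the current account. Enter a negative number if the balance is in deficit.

184.8

Goods balance = 505.5 - 443.0 = 62.5
Services balance = 427.9 - 270.7 = 157.2
Trade balance (goods + services) = 62.5 + 157.2 = 219.7
Net primary income = 30.6 - 112.5 = -81.9
Net secondary income = 47.0
Current account = 219.7 + (-81.9) + 47.0 = 184.8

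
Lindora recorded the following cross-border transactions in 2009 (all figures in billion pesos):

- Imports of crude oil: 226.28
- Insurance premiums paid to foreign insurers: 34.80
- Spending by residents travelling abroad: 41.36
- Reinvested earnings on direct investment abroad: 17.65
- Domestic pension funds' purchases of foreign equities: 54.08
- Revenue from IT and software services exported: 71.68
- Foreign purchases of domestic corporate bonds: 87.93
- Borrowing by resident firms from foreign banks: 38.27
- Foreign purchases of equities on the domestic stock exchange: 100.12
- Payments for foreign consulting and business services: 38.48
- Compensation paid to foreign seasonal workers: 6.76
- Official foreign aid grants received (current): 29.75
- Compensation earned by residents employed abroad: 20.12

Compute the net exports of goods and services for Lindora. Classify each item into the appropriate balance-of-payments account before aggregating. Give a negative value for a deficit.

-269.24

Goods: -226.28
Services: -38.48 + 71.68 - 41.36 - 34.80 = -42.96
Trade balance = -226.28 + (-42.96) = -269.24
(Excluded from the trade balance — primary income: reinvested earnings on direct investment abroad 17.65, compensation paid to foreign seasonal workers 6.76, compensation earned by residents employed abroad 20.12; financial account: domestic pension funds' purchases of foreign equities 54.08, foreign purchases of domestic corporate bonds 87.93, borrowing by resident firms from foreign banks 38.27, foreign purchases of equities on the domestic stock exchange 100.12; secondary income: official foreign aid grants received (current) 29.75.)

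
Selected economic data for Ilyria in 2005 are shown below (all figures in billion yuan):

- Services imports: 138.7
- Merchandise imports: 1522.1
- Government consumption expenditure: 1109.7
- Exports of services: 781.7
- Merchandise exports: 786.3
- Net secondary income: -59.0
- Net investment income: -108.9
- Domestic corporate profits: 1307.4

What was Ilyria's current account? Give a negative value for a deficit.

Goods balance = 786.3 - 1522.1 = -735.8
Services balance = 781.7 - 138.7 = 643.0
Trade balance (goods + services) = -735.8 + 643.0 = -92.8
Net primary income = -108.9
Net secondary income = -59.0
Current account = -92.8 + (-108.9) + (-59.0) = -260.7

-260.7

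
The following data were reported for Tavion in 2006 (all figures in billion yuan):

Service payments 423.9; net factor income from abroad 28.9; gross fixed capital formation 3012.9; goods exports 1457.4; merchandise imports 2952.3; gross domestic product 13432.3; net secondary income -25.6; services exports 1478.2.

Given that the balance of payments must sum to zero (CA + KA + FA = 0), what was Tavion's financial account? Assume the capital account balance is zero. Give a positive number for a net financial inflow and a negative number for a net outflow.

437.3

Goods balance = 1457.4 - 2952.3 = -1494.9
Services balance = 1478.2 - 423.9 = 1054.3
Trade balance (goods + services) = -1494.9 + 1054.3 = -440.6
Net primary income = 28.9
Net secondary income = -25.6
Current account = -440.6 + 28.9 + (-25.6) = -437.3
Financial account = -(-437.3) = 437.3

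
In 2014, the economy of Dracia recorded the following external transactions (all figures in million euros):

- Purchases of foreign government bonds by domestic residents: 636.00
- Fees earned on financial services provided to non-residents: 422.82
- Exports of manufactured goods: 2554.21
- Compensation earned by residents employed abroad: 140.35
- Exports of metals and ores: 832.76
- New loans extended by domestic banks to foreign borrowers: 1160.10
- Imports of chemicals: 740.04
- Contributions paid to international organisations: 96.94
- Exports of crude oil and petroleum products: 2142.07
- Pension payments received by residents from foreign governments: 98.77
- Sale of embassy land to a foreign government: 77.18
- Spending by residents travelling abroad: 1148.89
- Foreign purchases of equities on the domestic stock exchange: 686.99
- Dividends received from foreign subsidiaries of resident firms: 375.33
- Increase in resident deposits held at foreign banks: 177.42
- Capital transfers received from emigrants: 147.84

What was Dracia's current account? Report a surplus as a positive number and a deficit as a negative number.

4580.44

Goods: 2142.07 - 740.04 + 832.76 + 2554.21 = 4789.00
Services: -1148.89 + 422.82 = -726.07
Primary income: 375.33 + 140.35 = 515.68
Secondary income: -96.94 + 98.77 = 1.83
Current account = 4789.00 + (-726.07) + 515.68 + 1.83 = 4580.44
(Excluded from the current account — financial account: purchases of foreign government bonds by domestic residents 636.00, new loans extended by domestic banks to foreign borrowers 1160.10, foreign purchases of equities on the domestic stock exchange 686.99, increase in resident deposits held at foreign banks 177.42; capital account: sale of embassy land to a foreign government 77.18, capital transfers received from emigrants 147.84.)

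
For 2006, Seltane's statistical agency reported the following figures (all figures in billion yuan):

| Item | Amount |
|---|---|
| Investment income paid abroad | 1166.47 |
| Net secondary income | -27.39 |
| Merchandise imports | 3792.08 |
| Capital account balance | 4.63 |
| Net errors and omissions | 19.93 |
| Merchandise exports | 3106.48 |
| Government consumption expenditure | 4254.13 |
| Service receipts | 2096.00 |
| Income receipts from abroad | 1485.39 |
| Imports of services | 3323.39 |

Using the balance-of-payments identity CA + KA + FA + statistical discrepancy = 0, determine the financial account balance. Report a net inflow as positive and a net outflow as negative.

Goods balance = 3106.48 - 3792.08 = -685.60
Services balance = 2096.00 - 3323.39 = -1227.39
Trade balance (goods + services) = -685.60 + (-1227.39) = -1912.99
Net primary income = 1485.39 - 1166.47 = 318.92
Net secondary income = -27.39
Current account = -1912.99 + 318.92 + (-27.39) = -1621.46
Financial account = -(-1621.46 + 4.63 + 19.93) = 1596.90

1596.90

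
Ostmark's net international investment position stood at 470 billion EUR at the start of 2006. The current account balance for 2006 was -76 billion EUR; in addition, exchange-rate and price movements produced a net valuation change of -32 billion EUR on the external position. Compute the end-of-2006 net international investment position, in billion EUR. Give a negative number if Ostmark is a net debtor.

362

Change in NIIP = current account + net valuation change = -76 + (-32) = -108
End-of-year NIIP = 470 + (-108) = 362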